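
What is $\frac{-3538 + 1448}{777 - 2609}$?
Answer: $\frac{1045}{916} \approx 1.1408$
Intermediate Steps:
$\frac{-3538 + 1448}{777 - 2609} = - \frac{2090}{-1832} = \left(-2090\right) \left(- \frac{1}{1832}\right) = \frac{1045}{916}$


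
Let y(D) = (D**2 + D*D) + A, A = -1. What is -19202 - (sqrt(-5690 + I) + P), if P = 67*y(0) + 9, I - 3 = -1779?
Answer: -19144 - I*sqrt(7466) ≈ -19144.0 - 86.406*I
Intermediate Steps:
I = -1776 (I = 3 - 1779 = -1776)
y(D) = -1 + 2*D**2 (y(D) = (D**2 + D*D) - 1 = (D**2 + D**2) - 1 = 2*D**2 - 1 = -1 + 2*D**2)
P = -58 (P = 67*(-1 + 2*0**2) + 9 = 67*(-1 + 2*0) + 9 = 67*(-1 + 0) + 9 = 67*(-1) + 9 = -67 + 9 = -58)
-19202 - (sqrt(-5690 + I) + P) = -19202 - (sqrt(-5690 - 1776) - 58) = -19202 - (sqrt(-7466) - 58) = -19202 - (I*sqrt(7466) - 58) = -19202 - (-58 + I*sqrt(7466)) = -19202 + (58 - I*sqrt(7466)) = -19144 - I*sqrt(7466)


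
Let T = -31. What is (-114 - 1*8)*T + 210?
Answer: 3992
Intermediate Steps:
(-114 - 1*8)*T + 210 = (-114 - 1*8)*(-31) + 210 = (-114 - 8)*(-31) + 210 = -122*(-31) + 210 = 3782 + 210 = 3992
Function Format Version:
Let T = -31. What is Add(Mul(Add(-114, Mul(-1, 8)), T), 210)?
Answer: 3992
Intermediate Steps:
Add(Mul(Add(-114, Mul(-1, 8)), T), 210) = Add(Mul(Add(-114, Mul(-1, 8)), -31), 210) = Add(Mul(Add(-114, -8), -31), 210) = Add(Mul(-122, -31), 210) = Add(3782, 210) = 3992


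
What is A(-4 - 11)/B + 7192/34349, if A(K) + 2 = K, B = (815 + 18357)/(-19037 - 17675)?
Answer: 5393808330/164634757 ≈ 32.762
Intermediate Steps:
B = -4793/9178 (B = 19172/(-36712) = 19172*(-1/36712) = -4793/9178 ≈ -0.52223)
A(K) = -2 + K
A(-4 - 11)/B + 7192/34349 = (-2 + (-4 - 11))/(-4793/9178) + 7192/34349 = (-2 - 15)*(-9178/4793) + 7192*(1/34349) = -17*(-9178/4793) + 7192/34349 = 156026/4793 + 7192/34349 = 5393808330/164634757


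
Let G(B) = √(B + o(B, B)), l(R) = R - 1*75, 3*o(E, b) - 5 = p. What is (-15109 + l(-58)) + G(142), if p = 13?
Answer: -15242 + 2*√37 ≈ -15230.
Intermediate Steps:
o(E, b) = 6 (o(E, b) = 5/3 + (⅓)*13 = 5/3 + 13/3 = 6)
l(R) = -75 + R (l(R) = R - 75 = -75 + R)
G(B) = √(6 + B) (G(B) = √(B + 6) = √(6 + B))
(-15109 + l(-58)) + G(142) = (-15109 + (-75 - 58)) + √(6 + 142) = (-15109 - 133) + √148 = -15242 + 2*√37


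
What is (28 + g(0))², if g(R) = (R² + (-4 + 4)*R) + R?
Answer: 784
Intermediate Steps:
g(R) = R + R² (g(R) = (R² + 0*R) + R = (R² + 0) + R = R² + R = R + R²)
(28 + g(0))² = (28 + 0*(1 + 0))² = (28 + 0*1)² = (28 + 0)² = 28² = 784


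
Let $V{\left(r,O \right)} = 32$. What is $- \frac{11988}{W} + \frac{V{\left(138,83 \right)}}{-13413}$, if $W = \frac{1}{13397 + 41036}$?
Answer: $- \frac{8752556630084}{13413} \approx -6.5254 \cdot 10^{8}$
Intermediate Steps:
$W = \frac{1}{54433} \approx 1.8371 \cdot 10^{-5}$
$- \frac{11988}{W} + \frac{V{\left(138,83 \right)}}{-13413} = - 11988 \frac{1}{\frac{1}{54433}} + \frac{32}{-13413} = \left(-11988\right) 54433 + 32 \left(- \frac{1}{13413}\right) = -652542804 - \frac{32}{13413} = - \frac{8752556630084}{13413}$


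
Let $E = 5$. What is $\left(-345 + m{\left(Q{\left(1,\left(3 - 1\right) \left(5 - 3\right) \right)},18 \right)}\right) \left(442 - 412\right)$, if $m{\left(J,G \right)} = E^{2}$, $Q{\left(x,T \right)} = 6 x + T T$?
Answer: $-9600$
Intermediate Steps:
$Q{\left(x,T \right)} = T^{2} + 6 x$ ($Q{\left(x,T \right)} = 6 x + T^{2} = T^{2} + 6 x$)
$m{\left(J,G \right)} = 25$ ($m{\left(J,G \right)} = 5^{2} = 25$)
$\left(-345 + m{\left(Q{\left(1,\left(3 - 1\right) \left(5 - 3\right) \right)},18 \right)}\right) \left(442 - 412\right) = \left(-345 + 25\right) \left(442 - 412\right) = \left(-320\right) 30 = -9600$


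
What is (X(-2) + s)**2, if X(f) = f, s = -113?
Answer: 13225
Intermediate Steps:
(X(-2) + s)**2 = (-2 - 113)**2 = (-115)**2 = 13225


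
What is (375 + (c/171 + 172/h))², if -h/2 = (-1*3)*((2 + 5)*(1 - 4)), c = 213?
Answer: 201360407824/1432809 ≈ 1.4054e+5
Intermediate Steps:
h = -126 (h = -2*(-1*3)*(2 + 5)*(1 - 4) = -(-6)*7*(-3) = -(-6)*(-21) = -2*63 = -126)
(375 + (c/171 + 172/h))² = (375 + (213/171 + 172/(-126)))² = (375 + (213*(1/171) + 172*(-1/126)))² = (375 + (71/57 - 86/63))² = (375 - 143/1197)² = (448732/1197)² = 201360407824/1432809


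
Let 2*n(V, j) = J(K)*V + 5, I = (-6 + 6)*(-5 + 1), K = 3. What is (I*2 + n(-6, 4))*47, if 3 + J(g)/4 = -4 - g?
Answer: 11515/2 ≈ 5757.5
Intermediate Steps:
J(g) = -28 - 4*g (J(g) = -12 + 4*(-4 - g) = -12 + (-16 - 4*g) = -28 - 4*g)
I = 0 (I = 0*(-4) = 0)
n(V, j) = 5/2 - 20*V (n(V, j) = ((-28 - 4*3)*V + 5)/2 = ((-28 - 12)*V + 5)/2 = (-40*V + 5)/2 = (5 - 40*V)/2 = 5/2 - 20*V)
(I*2 + n(-6, 4))*47 = (0*2 + (5/2 - 20*(-6)))*47 = (0 + (5/2 + 120))*47 = (0 + 245/2)*47 = (245/2)*47 = 11515/2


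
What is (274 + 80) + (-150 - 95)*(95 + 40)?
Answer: -32721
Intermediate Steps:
(274 + 80) + (-150 - 95)*(95 + 40) = 354 - 245*135 = 354 - 33075 = -32721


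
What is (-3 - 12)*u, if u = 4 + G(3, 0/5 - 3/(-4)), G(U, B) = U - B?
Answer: -375/4 ≈ -93.750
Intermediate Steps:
u = 25/4 (u = 4 + (3 - (0/5 - 3/(-4))) = 4 + (3 - (0*(1/5) - 3*(-1/4))) = 4 + (3 - (0 + 3/4)) = 4 + (3 - 1*3/4) = 4 + (3 - 3/4) = 4 + 9/4 = 25/4 ≈ 6.2500)
(-3 - 12)*u = (-3 - 12)*(25/4) = -15*25/4 = -375/4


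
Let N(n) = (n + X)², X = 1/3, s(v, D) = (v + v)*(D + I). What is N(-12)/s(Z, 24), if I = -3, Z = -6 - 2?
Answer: -175/432 ≈ -0.40509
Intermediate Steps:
Z = -8
s(v, D) = 2*v*(-3 + D) (s(v, D) = (v + v)*(D - 3) = (2*v)*(-3 + D) = 2*v*(-3 + D))
X = ⅓ ≈ 0.33333
N(n) = (⅓ + n)² (N(n) = (n + ⅓)² = (⅓ + n)²)
N(-12)/s(Z, 24) = ((1 + 3*(-12))²/9)/((2*(-8)*(-3 + 24))) = ((1 - 36)²/9)/((2*(-8)*21)) = ((⅑)*(-35)²)/(-336) = ((⅑)*1225)*(-1/336) = (1225/9)*(-1/336) = -175/432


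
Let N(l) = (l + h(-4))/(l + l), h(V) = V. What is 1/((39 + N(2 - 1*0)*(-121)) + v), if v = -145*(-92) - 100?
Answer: 2/26679 ≈ 7.4965e-5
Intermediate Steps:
N(l) = (-4 + l)/(2*l) (N(l) = (l - 4)/(l + l) = (-4 + l)/((2*l)) = (-4 + l)*(1/(2*l)) = (-4 + l)/(2*l))
v = 13240 (v = 13340 - 100 = 13240)
1/((39 + N(2 - 1*0)*(-121)) + v) = 1/((39 + ((-4 + (2 - 1*0))/(2*(2 - 1*0)))*(-121)) + 13240) = 1/((39 + ((-4 + (2 + 0))/(2*(2 + 0)))*(-121)) + 13240) = 1/((39 + ((1/2)*(-4 + 2)/2)*(-121)) + 13240) = 1/((39 + ((1/2)*(1/2)*(-2))*(-121)) + 13240) = 1/((39 - 1/2*(-121)) + 13240) = 1/((39 + 121/2) + 13240) = 1/(199/2 + 13240) = 1/(26679/2) = 2/26679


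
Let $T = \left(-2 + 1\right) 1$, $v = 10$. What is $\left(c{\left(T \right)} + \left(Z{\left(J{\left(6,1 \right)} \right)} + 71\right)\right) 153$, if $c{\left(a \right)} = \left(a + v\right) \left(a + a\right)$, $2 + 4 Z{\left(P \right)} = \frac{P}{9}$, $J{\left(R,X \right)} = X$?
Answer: $\frac{32147}{4} \approx 8036.8$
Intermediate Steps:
$Z{\left(P \right)} = - \frac{1}{2} + \frac{P}{36}$ ($Z{\left(P \right)} = - \frac{1}{2} + \frac{P \frac{1}{9}}{4} = - \frac{1}{2} + \frac{\frac{1}{9} P}{4} = - \frac{1}{2} + \frac{P}{36}$)
$T = -1$ ($T = \left(-1\right) 1 = -1$)
$c{\left(a \right)} = 2 a \left(10 + a\right)$ ($c{\left(a \right)} = \left(a + 10\right) \left(a + a\right) = \left(10 + a\right) 2 a = 2 a \left(10 + a\right)$)
$\left(c{\left(T \right)} + \left(Z{\left(J{\left(6,1 \right)} \right)} + 71\right)\right) 153 = \left(2 \left(-1\right) \left(10 - 1\right) + \left(\left(- \frac{1}{2} + \frac{1}{36} \cdot 1\right) + 71\right)\right) 153 = \left(2 \left(-1\right) 9 + \left(\left(- \frac{1}{2} + \frac{1}{36}\right) + 71\right)\right) 153 = \left(-18 + \left(- \frac{17}{36} + 71\right)\right) 153 = \left(-18 + \frac{2539}{36}\right) 153 = \frac{1891}{36} \cdot 153 = \frac{32147}{4}$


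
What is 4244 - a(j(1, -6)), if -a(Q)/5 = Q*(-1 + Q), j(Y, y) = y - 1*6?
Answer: 5024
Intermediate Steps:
j(Y, y) = -6 + y (j(Y, y) = y - 6 = -6 + y)
a(Q) = -5*Q*(-1 + Q)
4244 - a(j(1, -6)) = 4244 - 5*(-6 - 6)*(1 - (-6 - 6)) = 4244 - 5*(-12)*(1 - 1*(-12)) = 4244 - 5*(-12)*(1 + 12) = 4244 - 5*(-12)*13 = 4244 - 1*(-780) = 4244 + 780 = 5024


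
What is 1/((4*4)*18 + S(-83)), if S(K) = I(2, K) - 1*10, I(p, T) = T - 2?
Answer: 1/193 ≈ 0.0051813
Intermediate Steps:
I(p, T) = -2 + T
S(K) = -12 + K (S(K) = (-2 + K) - 1*10 = (-2 + K) - 10 = -12 + K)
1/((4*4)*18 + S(-83)) = 1/((4*4)*18 + (-12 - 83)) = 1/(16*18 - 95) = 1/(288 - 95) = 1/193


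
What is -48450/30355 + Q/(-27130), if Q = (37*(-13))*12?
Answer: -113923944/82353115 ≈ -1.3834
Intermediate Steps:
Q = -5772 (Q = -481*12 = -5772)
-48450/30355 + Q/(-27130) = -48450/30355 - 5772/(-27130) = -48450*1/30355 - 5772*(-1/27130) = -9690/6071 + 2886/13565 = -113923944/82353115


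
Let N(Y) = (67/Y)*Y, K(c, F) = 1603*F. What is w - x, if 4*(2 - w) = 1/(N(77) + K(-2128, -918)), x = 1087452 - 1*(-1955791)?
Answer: -17912358277467/5885948 ≈ -3.0432e+6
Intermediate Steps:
x = 3043243 (x = 1087452 + 1955791 = 3043243)
N(Y) = 67
w = 11771897/5885948 (w = 2 - 1/(4*(67 + 1603*(-918))) = 2 - 1/(4*(67 - 1471554)) = 2 - ¼/(-1471487) = 2 - ¼*(-1/1471487) = 2 + 1/5885948 = 11771897/5885948 ≈ 2.0000)
w - x = 11771897/5885948 - 1*3043243 = 11771897/5885948 - 3043243 = -17912358277467/5885948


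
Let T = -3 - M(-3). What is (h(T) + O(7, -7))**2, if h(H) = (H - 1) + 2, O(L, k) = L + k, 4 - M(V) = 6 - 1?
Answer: 1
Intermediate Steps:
M(V) = -1 (M(V) = 4 - (6 - 1) = 4 - 1*5 = 4 - 5 = -1)
T = -2 (T = -3 - 1*(-1) = -3 + 1 = -2)
h(H) = 1 + H (h(H) = (-1 + H) + 2 = 1 + H)
(h(T) + O(7, -7))**2 = ((1 - 2) + (7 - 7))**2 = (-1 + 0)**2 = (-1)**2 = 1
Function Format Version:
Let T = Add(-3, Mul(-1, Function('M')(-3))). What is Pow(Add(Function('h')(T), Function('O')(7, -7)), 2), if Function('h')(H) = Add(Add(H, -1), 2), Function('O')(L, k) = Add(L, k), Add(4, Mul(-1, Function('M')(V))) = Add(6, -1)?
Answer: 1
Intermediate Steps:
Function('M')(V) = -1 (Function('M')(V) = Add(4, Mul(-1, Add(6, -1))) = Add(4, Mul(-1, 5)) = Add(4, -5) = -1)
T = -2 (T = Add(-3, Mul(-1, -1)) = Add(-3, 1) = -2)
Function('h')(H) = Add(1, H) (Function('h')(H) = Add(Add(-1, H), 2) = Add(1, H))
Pow(Add(Function('h')(T), Function('O')(7, -7)), 2) = Pow(Add(Add(1, -2), Add(7, -7)), 2) = Pow(Add(-1, 0), 2) = Pow(-1, 2) = 1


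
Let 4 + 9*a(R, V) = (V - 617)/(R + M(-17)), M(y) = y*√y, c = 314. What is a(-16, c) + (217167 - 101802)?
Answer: 1788959779/15507 - 1717*I*√17/15507 ≈ 1.1536e+5 - 0.45653*I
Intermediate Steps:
M(y) = y^(3/2)
a(R, V) = -4/9 + (-617 + V)/(9*(R - 17*I*√17)) (a(R, V) = -4/9 + ((V - 617)/(R + (-17)^(3/2)))/9 = -4/9 + ((-617 + V)/(R - 17*I*√17))/9 = -4/9 + (-617 + V)/(9*(R - 17*I*√17)))
a(-16, c) + (217167 - 101802) = (-617 + 314 - 4*(-16) + 68*I*√17)/(9*(-16 - 17*I*√17)) + (217167 - 101802) = (-617 + 314 + 64 + 68*I*√17)/(9*(-16 - 17*I*√17)) + 115365 = (-239 + 68*I*√17)/(9*(-16 - 17*I*√17)) + 115365 = 115365 + (-239 + 68*I*√17)/(9*(-16 - 17*I*√17))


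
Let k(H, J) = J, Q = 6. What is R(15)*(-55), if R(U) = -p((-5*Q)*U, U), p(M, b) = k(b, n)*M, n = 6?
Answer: -148500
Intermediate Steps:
p(M, b) = 6*M
R(U) = 180*U (R(U) = -6*(-5*6)*U = -6*(-30*U) = -(-180)*U = 180*U)
R(15)*(-55) = (180*15)*(-55) = 2700*(-55) = -148500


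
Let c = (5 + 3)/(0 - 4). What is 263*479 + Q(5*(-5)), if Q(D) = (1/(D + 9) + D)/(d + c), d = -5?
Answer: 14109825/112 ≈ 1.2598e+5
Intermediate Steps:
c = -2 (c = 8/(-4) = 8*(-¼) = -2)
Q(D) = -D/7 - 1/(7*(9 + D)) (Q(D) = (1/(D + 9) + D)/(-5 - 2) = (1/(9 + D) + D)/(-7) = (D + 1/(9 + D))*(-⅐) = -D/7 - 1/(7*(9 + D)))
263*479 + Q(5*(-5)) = 263*479 + (1 + (5*(-5))² + 9*(5*(-5)))/(7*(-9 - 5*(-5))) = 125977 + (1 + (-25)² + 9*(-25))/(7*(-9 - 1*(-25))) = 125977 + (1 + 625 - 225)/(7*(-9 + 25)) = 125977 + (⅐)*401/16 = 125977 + (⅐)*(1/16)*401 = 125977 + 401/112 = 14109825/112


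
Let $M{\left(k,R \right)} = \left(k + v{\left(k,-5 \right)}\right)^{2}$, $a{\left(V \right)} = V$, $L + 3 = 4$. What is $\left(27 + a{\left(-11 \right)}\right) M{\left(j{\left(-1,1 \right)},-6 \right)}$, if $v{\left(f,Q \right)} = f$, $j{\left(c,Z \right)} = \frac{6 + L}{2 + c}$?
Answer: $3136$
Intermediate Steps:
$L = 1$ ($L = -3 + 4 = 1$)
$j{\left(c,Z \right)} = \frac{7}{2 + c}$ ($j{\left(c,Z \right)} = \frac{6 + 1}{2 + c} = \frac{7}{2 + c}$)
$M{\left(k,R \right)} = 4 k^{2}$ ($M{\left(k,R \right)} = \left(k + k\right)^{2} = \left(2 k\right)^{2} = 4 k^{2}$)
$\left(27 + a{\left(-11 \right)}\right) M{\left(j{\left(-1,1 \right)},-6 \right)} = \left(27 - 11\right) 4 \left(\frac{7}{2 - 1}\right)^{2} = 16 \cdot 4 \left(\frac{7}{1}\right)^{2} = 16 \cdot 4 \left(7 \cdot 1\right)^{2} = 16 \cdot 4 \cdot 7^{2} = 16 \cdot 4 \cdot 49 = 16 \cdot 196 = 3136$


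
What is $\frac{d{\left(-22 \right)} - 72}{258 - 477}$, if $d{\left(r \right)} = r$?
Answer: $\frac{94}{219} \approx 0.42922$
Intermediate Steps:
$\frac{d{\left(-22 \right)} - 72}{258 - 477} = \frac{-22 - 72}{258 - 477} = \frac{1}{-219} \left(-94\right) = \left(- \frac{1}{219}\right) \left(-94\right) = \frac{94}{219}$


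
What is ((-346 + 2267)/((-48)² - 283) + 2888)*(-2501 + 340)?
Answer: -12617147609/2021 ≈ -6.2430e+6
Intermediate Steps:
((-346 + 2267)/((-48)² - 283) + 2888)*(-2501 + 340) = (1921/(2304 - 283) + 2888)*(-2161) = (1921/2021 + 2888)*(-2161) = (5838569/2021)*(-2161) = -12617147609/2021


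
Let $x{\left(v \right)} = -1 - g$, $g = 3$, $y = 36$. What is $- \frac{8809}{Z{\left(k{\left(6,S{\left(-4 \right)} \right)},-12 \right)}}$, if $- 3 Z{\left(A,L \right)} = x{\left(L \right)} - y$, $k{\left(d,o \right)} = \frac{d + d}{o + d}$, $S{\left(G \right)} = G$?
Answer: $- \frac{26427}{40} \approx -660.67$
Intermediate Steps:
$x{\left(v \right)} = -4$ ($x{\left(v \right)} = -1 - 3 = -4$)
$k{\left(d,o \right)} = \frac{2 d}{d + o}$
$Z{\left(A,L \right)} = \frac{40}{3}$ ($Z{\left(A,L \right)} = - \frac{-4 - 36}{3} = \left(- \frac{1}{3}\right) \left(-40\right) = \frac{40}{3}$)
$- \frac{8809}{Z{\left(k{\left(6,S{\left(-4 \right)} \right)},-12 \right)}} = - \frac{8809}{\frac{40}{3}} = \left(-8809\right) \frac{3}{40} = - \frac{26427}{40}$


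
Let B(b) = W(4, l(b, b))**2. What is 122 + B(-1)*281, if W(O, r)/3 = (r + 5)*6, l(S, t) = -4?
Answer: 91166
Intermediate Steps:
W(O, r) = 90 + 18*r (W(O, r) = 3*((r + 5)*6) = 3*((5 + r)*6) = 3*(30 + 6*r) = 90 + 18*r)
B(b) = 324 (B(b) = (90 + 18*(-4))**2 = (90 - 72)**2 = 18**2 = 324)
122 + B(-1)*281 = 122 + 324*281 = 122 + 91044 = 91166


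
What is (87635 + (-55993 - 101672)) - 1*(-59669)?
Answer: -10361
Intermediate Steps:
(87635 + (-55993 - 101672)) - 1*(-59669) = (87635 - 157665) + 59669 = -70030 + 59669 = -10361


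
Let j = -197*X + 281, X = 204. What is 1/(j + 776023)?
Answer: 1/736116 ≈ 1.3585e-6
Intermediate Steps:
j = -39907 (j = -197*204 + 281 = -40188 + 281 = -39907)
1/(j + 776023) = 1/(-39907 + 776023) = 1/736116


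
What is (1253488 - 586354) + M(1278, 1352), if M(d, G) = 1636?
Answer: 668770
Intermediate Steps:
(1253488 - 586354) + M(1278, 1352) = (1253488 - 586354) + 1636 = 667134 + 1636 = 668770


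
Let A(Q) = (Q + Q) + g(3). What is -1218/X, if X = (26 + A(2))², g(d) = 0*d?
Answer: -203/150 ≈ -1.3533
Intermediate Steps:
g(d) = 0
A(Q) = 2*Q (A(Q) = (Q + Q) + 0 = 2*Q + 0 = 2*Q)
X = 900 (X = (26 + 2*2)² = (26 + 4)² = 30² = 900)
-1218/X = -1218/900 = -1218*1/900 = -203/150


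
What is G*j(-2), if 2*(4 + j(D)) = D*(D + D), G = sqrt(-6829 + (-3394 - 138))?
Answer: 0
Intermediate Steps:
G = I*sqrt(10361) (G = sqrt(-6829 - 3532) = sqrt(-10361) = I*sqrt(10361) ≈ 101.79*I)
j(D) = -4 + D**2 (j(D) = -4 + (D*(D + D))/2 = -4 + (D*(2*D))/2 = -4 + (2*D**2)/2 = -4 + D**2)
G*j(-2) = (I*sqrt(10361))*(-4 + (-2)**2) = (I*sqrt(10361))*(-4 + 4) = (I*sqrt(10361))*0 = 0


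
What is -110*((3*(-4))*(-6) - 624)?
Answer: 60720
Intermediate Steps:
-110*((3*(-4))*(-6) - 624) = -110*(-12*(-6) - 624) = -110*(72 - 624) = -110*(-552) = 60720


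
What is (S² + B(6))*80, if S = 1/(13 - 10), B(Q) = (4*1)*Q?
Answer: 17360/9 ≈ 1928.9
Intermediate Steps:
B(Q) = 4*Q
S = ⅓ (S = 1/3 = ⅓ ≈ 0.33333)
(S² + B(6))*80 = ((⅓)² + 4*6)*80 = (⅑ + 24)*80 = (217/9)*80 = 17360/9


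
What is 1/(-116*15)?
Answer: -1/1740 ≈ -0.00057471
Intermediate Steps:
1/(-116*15) = 1/(-1740) = -1/1740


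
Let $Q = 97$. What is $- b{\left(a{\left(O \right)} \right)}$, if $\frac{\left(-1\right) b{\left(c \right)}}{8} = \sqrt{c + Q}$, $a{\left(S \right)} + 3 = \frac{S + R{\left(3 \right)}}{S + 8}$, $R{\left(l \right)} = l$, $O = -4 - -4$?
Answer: $2 \sqrt{1510} \approx 77.717$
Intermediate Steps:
$O = 0$ ($O = -4 + 4 = 0$)
$a{\left(S \right)} = -3 + \frac{3 + S}{8 + S}$ ($a{\left(S \right)} = -3 + \frac{S + 3}{S + 8} = -3 + \frac{3 + S}{8 + S}$)
$b{\left(c \right)} = - 8 \sqrt{97 + c}$ ($b{\left(c \right)} = - 8 \sqrt{c + 97} = - 8 \sqrt{97 + c}$)
$- b{\left(a{\left(O \right)} \right)} = - \left(-8\right) \sqrt{97 + \frac{-21 - 0}{8 + 0}} = - \left(-8\right) \sqrt{97 + \frac{-21 + 0}{8}} = - \left(-8\right) \sqrt{97 + \frac{1}{8} \left(-21\right)} = - \left(-8\right) \sqrt{97 - \frac{21}{8}} = - \left(-8\right) \sqrt{\frac{755}{8}} = - \left(-8\right) \frac{\sqrt{1510}}{4} = - \left(-2\right) \sqrt{1510} = 2 \sqrt{1510}$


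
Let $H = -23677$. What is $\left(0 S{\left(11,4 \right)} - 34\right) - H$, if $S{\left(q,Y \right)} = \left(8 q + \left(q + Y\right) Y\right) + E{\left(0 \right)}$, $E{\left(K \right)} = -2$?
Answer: $23643$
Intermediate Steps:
$S{\left(q,Y \right)} = -2 + 8 q + Y \left(Y + q\right)$ ($S{\left(q,Y \right)} = \left(8 q + \left(q + Y\right) Y\right) - 2 = \left(8 q + \left(Y + q\right) Y\right) - 2 = \left(8 q + Y \left(Y + q\right)\right) - 2 = -2 + 8 q + Y \left(Y + q\right)$)
$\left(0 S{\left(11,4 \right)} - 34\right) - H = \left(0 \left(-2 + 4^{2} + 8 \cdot 11 + 4 \cdot 11\right) - 34\right) - -23677 = \left(0 \left(-2 + 16 + 88 + 44\right) - 34\right) + 23677 = \left(0 \cdot 146 - 34\right) + 23677 = \left(0 - 34\right) + 23677 = -34 + 23677 = 23643$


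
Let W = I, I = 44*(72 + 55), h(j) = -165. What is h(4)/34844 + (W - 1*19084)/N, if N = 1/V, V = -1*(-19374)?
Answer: -9110713085541/34844 ≈ -2.6147e+8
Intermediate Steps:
V = 19374
N = 1/19374 ≈ 5.1616e-5
I = 5588 (I = 44*127 = 5588)
W = 5588
h(4)/34844 + (W - 1*19084)/N = -165/34844 + (5588 - 1*19084)/(1/19374) = -165*1/34844 + (5588 - 19084)*19374 = -165/34844 - 13496*19374 = -165/34844 - 261471504 = -9110713085541/34844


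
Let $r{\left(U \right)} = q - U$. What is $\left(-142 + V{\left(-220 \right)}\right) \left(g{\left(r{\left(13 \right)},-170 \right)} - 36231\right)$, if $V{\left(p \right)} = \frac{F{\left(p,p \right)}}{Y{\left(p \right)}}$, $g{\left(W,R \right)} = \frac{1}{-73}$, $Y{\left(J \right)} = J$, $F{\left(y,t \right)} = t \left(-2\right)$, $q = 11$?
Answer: $\frac{380860416}{73} \approx 5.2173 \cdot 10^{6}$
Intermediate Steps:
$F{\left(y,t \right)} = - 2 t$
$r{\left(U \right)} = 11 - U$
$g{\left(W,R \right)} = - \frac{1}{73}$
$V{\left(p \right)} = -2$ ($V{\left(p \right)} = \frac{\left(-2\right) p}{p} = -2$)
$\left(-142 + V{\left(-220 \right)}\right) \left(g{\left(r{\left(13 \right)},-170 \right)} - 36231\right) = \left(-142 - 2\right) \left(- \frac{1}{73} - 36231\right) = \left(-144\right) \left(- \frac{2644864}{73}\right) = \frac{380860416}{73}$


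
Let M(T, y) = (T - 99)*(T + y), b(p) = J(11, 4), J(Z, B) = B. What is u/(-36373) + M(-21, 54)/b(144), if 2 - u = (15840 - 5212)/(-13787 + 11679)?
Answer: -18976889001/19168571 ≈ -990.00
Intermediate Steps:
b(p) = 4
M(T, y) = (-99 + T)*(T + y)
u = 3711/527 (u = 2 - (15840 - 5212)/(-13787 + 11679) = 2 - 10628/(-2108) = 2 - 10628*(-1)/2108 = 2 - 1*(-2657/527) = 2 + 2657/527 = 3711/527 ≈ 7.0417)
u/(-36373) + M(-21, 54)/b(144) = (3711/527)/(-36373) + ((-21)² - 99*(-21) - 99*54 - 21*54)/4 = (3711/527)*(-1/36373) + (441 + 2079 - 5346 - 1134)*(¼) = -3711/19168571 - 3960*¼ = -3711/19168571 - 990 = -18976889001/19168571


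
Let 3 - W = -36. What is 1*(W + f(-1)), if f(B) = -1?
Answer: 38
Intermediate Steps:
W = 39 (W = 3 - 1*(-36) = 3 + 36 = 39)
1*(W + f(-1)) = 1*(39 - 1) = 1*38 = 38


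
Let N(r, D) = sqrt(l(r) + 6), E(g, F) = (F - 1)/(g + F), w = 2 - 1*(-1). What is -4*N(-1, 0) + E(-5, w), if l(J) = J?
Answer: -1 - 4*sqrt(5) ≈ -9.9443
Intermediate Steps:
w = 3 (w = 2 + 1 = 3)
E(g, F) = (-1 + F)/(F + g)
N(r, D) = sqrt(6 + r) (N(r, D) = sqrt(r + 6) = sqrt(6 + r))
-4*N(-1, 0) + E(-5, w) = -4*sqrt(6 - 1) + (-1 + 3)/(3 - 5) = -4*sqrt(5) + 2/(-2) = -4*sqrt(5) - 1/2*2 = -4*sqrt(5) - 1 = -1 - 4*sqrt(5)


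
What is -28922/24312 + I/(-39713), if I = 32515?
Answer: -969542033/482751228 ≈ -2.0084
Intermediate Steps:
-28922/24312 + I/(-39713) = -28922/24312 + 32515/(-39713) = -28922*1/24312 + 32515*(-1/39713) = -14461/12156 - 32515/39713 = -969542033/482751228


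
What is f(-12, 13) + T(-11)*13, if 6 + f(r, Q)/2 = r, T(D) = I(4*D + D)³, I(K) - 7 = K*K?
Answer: 362352233948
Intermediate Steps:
I(K) = 7 + K² (I(K) = 7 + K*K = 7 + K²)
T(D) = (7 + 25*D²)³ (T(D) = (7 + (4*D + D)²)³ = (7 + (5*D)²)³ = (7 + 25*D²)³)
f(r, Q) = -12 + 2*r
f(-12, 13) + T(-11)*13 = (-12 + 2*(-12)) + (7 + 25*(-11)²)³*13 = (-12 - 24) + (7 + 25*121)³*13 = -36 + (7 + 3025)³*13 = -36 + 3032³*13 = -36 + 27873248768*13 = -36 + 362352233984 = 362352233948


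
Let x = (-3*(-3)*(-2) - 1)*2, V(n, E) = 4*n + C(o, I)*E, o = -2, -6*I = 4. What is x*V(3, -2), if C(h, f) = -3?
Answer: -684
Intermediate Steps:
I = -2/3 (I = -1/6*4 = -2/3 ≈ -0.66667)
V(n, E) = -3*E + 4*n (V(n, E) = 4*n - 3*E = -3*E + 4*n)
x = -38 (x = (9*(-2) - 1)*2 = (-18 - 1)*2 = -19*2 = -38)
x*V(3, -2) = -38*(-3*(-2) + 4*3) = -38*(6 + 12) = -38*18 = -684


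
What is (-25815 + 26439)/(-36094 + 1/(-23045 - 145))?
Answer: -14470560/837019861 ≈ -0.017288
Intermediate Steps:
(-25815 + 26439)/(-36094 + 1/(-23045 - 145)) = 624/(-36094 + 1/(-23190)) = 624/(-36094 - 1/23190) = 624/(-837019861/23190) = 624*(-23190/837019861) = -14470560/837019861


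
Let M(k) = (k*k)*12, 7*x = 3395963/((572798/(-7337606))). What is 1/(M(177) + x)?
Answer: -2004793/11705421323525 ≈ -1.7127e-7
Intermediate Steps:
x = -12459119242289/2004793 (x = (3395963/((572798/(-7337606))))/7 = (3395963/((572798*(-1/7337606))))/7 = (3395963/(-286399/3668803))/7 = (3395963*(-3668803/286399))/7 = (⅐)*(-12459119242289/286399) = -12459119242289/2004793 ≈ -6.2147e+6)
M(k) = 12*k² (M(k) = k²*12 = 12*k²)
1/(M(177) + x) = 1/(12*177² - 12459119242289/2004793) = 1/(12*31329 - 12459119242289/2004793) = 1/(375948 - 12459119242289/2004793) = 1/(-11705421323525/2004793) = -2004793/11705421323525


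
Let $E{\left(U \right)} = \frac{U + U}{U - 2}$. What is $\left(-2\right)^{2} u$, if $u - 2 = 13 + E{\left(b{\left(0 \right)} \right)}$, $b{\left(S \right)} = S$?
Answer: $60$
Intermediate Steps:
$E{\left(U \right)} = \frac{2 U}{-2 + U}$
$u = 15$ ($u = 2 + \left(13 + 2 \cdot 0 \frac{1}{-2 + 0}\right) = 2 + \left(13 + 2 \cdot 0 \frac{1}{-2}\right) = 2 + \left(13 + 2 \cdot 0 \left(- \frac{1}{2}\right)\right) = 2 + \left(13 + 0\right) = 2 + 13 = 15$)
$\left(-2\right)^{2} u = \left(-2\right)^{2} \cdot 15 = 4 \cdot 15 = 60$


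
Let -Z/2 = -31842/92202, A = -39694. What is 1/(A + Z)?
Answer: -15367/609967084 ≈ -2.5193e-5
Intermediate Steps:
Z = 10614/15367 (Z = -(-63684)/92202 = -2*(-5307/15367) = 10614/15367 ≈ 0.69070)
1/(A + Z) = 1/(-39694 + 10614/15367) = 1/(-609967084/15367) = -15367/609967084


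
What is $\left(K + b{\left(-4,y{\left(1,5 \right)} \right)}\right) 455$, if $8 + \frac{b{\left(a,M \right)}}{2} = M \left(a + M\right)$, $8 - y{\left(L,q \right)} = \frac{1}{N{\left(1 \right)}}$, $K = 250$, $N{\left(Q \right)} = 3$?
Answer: $\frac{1188460}{9} \approx 1.3205 \cdot 10^{5}$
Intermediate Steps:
$y{\left(L,q \right)} = \frac{23}{3}$ ($y{\left(L,q \right)} = 8 - \frac{1}{3} = \frac{23}{3}$)
$b{\left(a,M \right)} = -16 + 2 M \left(M + a\right)$ ($b{\left(a,M \right)} = -16 + 2 M \left(a + M\right) = -16 + 2 M \left(M + a\right)$)
$\left(K + b{\left(-4,y{\left(1,5 \right)} \right)}\right) 455 = \left(250 + \left(-16 + 2 \left(\frac{23}{3}\right)^{2} + 2 \cdot \frac{23}{3} \left(-4\right)\right)\right) 455 = \left(250 - - \frac{362}{9}\right) 455 = \left(250 + \frac{362}{9}\right) 455 = \frac{2612}{9} \cdot 455 = \frac{1188460}{9}$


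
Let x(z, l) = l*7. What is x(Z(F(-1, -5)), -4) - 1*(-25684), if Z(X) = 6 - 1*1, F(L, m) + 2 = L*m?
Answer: 25656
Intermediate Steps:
F(L, m) = -2 + L*m
Z(X) = 5 (Z(X) = 6 - 1 = 5)
x(z, l) = 7*l
x(Z(F(-1, -5)), -4) - 1*(-25684) = 7*(-4) - 1*(-25684) = -28 + 25684 = 25656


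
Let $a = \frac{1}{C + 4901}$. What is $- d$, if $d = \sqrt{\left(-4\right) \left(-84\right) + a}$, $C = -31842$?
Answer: $- \frac{5 \sqrt{9754985867}}{26941} \approx -18.33$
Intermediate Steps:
$a = - \frac{1}{26941}$ ($a = \frac{1}{-31842 + 4901} = \frac{1}{-26941} = - \frac{1}{26941} \approx -3.7118 \cdot 10^{-5}$)
$d = \frac{5 \sqrt{9754985867}}{26941}$ ($d = \sqrt{\left(-4\right) \left(-84\right) - \frac{1}{26941}} = \sqrt{336 - \frac{1}{26941}} = \sqrt{\frac{9052175}{26941}} = \frac{5 \sqrt{9754985867}}{26941} \approx 18.33$)
$- d = - \frac{5 \sqrt{9754985867}}{26941}$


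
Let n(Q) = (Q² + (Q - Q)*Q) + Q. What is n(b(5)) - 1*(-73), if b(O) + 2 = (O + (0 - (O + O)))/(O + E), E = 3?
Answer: 4945/64 ≈ 77.266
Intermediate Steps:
b(O) = -2 - O/(3 + O) (b(O) = -2 + (O + (0 - (O + O)))/(O + 3) = -2 + (O + (0 - 2*O))/(3 + O) = -2 + (O - 2*O)/(3 + O) = -2 + (-O)/(3 + O) = -2 - O/(3 + O))
n(Q) = Q + Q² (n(Q) = (Q² + 0*Q) + Q = (Q² + 0) + Q = Q² + Q = Q + Q²)
n(b(5)) - 1*(-73) = (3*(-2 - 1*5)/(3 + 5))*(1 + 3*(-2 - 1*5)/(3 + 5)) - 1*(-73) = (3*(-2 - 5)/8)*(1 + 3*(-2 - 5)/8) + 73 = (3*(⅛)*(-7))*(1 + 3*(⅛)*(-7)) + 73 = -21*(1 - 21/8)/8 + 73 = -21/8*(-13/8) + 73 = 273/64 + 73 = 4945/64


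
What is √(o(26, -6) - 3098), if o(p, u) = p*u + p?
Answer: 2*I*√807 ≈ 56.815*I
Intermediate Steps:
o(p, u) = p + p*u
√(o(26, -6) - 3098) = √(26*(1 - 6) - 3098) = √(26*(-5) - 3098) = √(-130 - 3098) = √(-3228) = 2*I*√807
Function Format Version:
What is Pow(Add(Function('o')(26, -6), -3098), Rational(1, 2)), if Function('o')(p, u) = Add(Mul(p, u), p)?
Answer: Mul(2, I, Pow(807, Rational(1, 2))) ≈ Mul(56.815, I)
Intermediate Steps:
Function('o')(p, u) = Add(p, Mul(p, u))
Pow(Add(Function('o')(26, -6), -3098), Rational(1, 2)) = Pow(Add(Mul(26, Add(1, -6)), -3098), Rational(1, 2)) = Pow(Add(Mul(26, -5), -3098), Rational(1, 2)) = Pow(Add(-130, -3098), Rational(1, 2)) = Pow(-3228, Rational(1, 2)) = Mul(2, I, Pow(807, Rational(1, 2)))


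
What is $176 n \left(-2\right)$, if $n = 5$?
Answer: $-1760$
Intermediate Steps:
$176 n \left(-2\right) = 176 \cdot 5 \left(-2\right) = 176 \left(-10\right) = -1760$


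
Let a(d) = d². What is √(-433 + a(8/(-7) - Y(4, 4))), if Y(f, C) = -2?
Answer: I*√21181/7 ≈ 20.791*I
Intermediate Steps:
√(-433 + a(8/(-7) - Y(4, 4))) = √(-433 + (8/(-7) - 1*(-2))²) = √(-433 + (8*(-⅐) + 2)²) = √(-433 + (-8/7 + 2)²) = √(-433 + (6/7)²) = √(-433 + 36/49) = √(-21181/49) = I*√21181/7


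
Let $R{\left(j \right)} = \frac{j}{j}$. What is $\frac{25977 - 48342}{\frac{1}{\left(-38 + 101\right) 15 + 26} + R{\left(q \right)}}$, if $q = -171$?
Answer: $- \frac{2412935}{108} \approx -22342.0$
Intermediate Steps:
$R{\left(j \right)} = 1$
$\frac{25977 - 48342}{\frac{1}{\left(-38 + 101\right) 15 + 26} + R{\left(q \right)}} = \frac{25977 - 48342}{\frac{1}{\left(-38 + 101\right) 15 + 26} + 1} = - \frac{22365}{\frac{1}{63 \cdot 15 + 26} + 1} = - \frac{22365}{\frac{1}{945 + 26} + 1} = - \frac{22365}{\frac{1}{971} + 1} = - \frac{22365}{\frac{972}{971}} = \left(-22365\right) \frac{971}{972} = - \frac{2412935}{108}$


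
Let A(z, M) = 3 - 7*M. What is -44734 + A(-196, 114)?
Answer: -45529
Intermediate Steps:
-44734 + A(-196, 114) = -44734 + (3 - 7*114) = -44734 + (3 - 798) = -44734 - 795 = -45529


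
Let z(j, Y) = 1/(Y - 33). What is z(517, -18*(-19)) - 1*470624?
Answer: -145422815/309 ≈ -4.7062e+5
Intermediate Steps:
z(j, Y) = 1/(-33 + Y)
z(517, -18*(-19)) - 1*470624 = 1/(-33 - 18*(-19)) - 1*470624 = 1/(-33 + 342) - 470624 = 1/309 - 470624 = -145422815/309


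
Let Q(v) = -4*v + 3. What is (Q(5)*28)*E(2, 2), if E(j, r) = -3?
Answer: 1428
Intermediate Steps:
Q(v) = 3 - 4*v
(Q(5)*28)*E(2, 2) = ((3 - 4*5)*28)*(-3) = ((3 - 20)*28)*(-3) = -17*28*(-3) = -476*(-3) = 1428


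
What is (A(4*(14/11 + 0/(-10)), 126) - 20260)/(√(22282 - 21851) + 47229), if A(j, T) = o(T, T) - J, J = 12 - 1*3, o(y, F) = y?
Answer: -951333747/2230578010 + 20143*√431/2230578010 ≈ -0.42631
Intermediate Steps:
J = 9 (J = 12 - 3 = 9)
A(j, T) = -9 + T (A(j, T) = T - 1*9 = T - 9 = -9 + T)
(A(4*(14/11 + 0/(-10)), 126) - 20260)/(√(22282 - 21851) + 47229) = ((-9 + 126) - 20260)/(√(22282 - 21851) + 47229) = (117 - 20260)/(√431 + 47229) = -20143/(47229 + √431)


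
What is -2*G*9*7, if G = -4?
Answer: 504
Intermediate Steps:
-2*G*9*7 = -2*(-4*9)*7 = -(-72)*7 = -2*(-252) = 504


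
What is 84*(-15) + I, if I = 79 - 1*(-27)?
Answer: -1154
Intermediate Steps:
I = 106 (I = 79 + 27 = 106)
84*(-15) + I = 84*(-15) + 106 = -1260 + 106 = -1154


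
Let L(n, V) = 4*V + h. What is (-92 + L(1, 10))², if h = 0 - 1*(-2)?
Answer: 2500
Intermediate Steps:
h = 2 (h = 0 + 2 = 2)
L(n, V) = 2 + 4*V (L(n, V) = 4*V + 2 = 2 + 4*V)
(-92 + L(1, 10))² = (-92 + (2 + 4*10))² = (-92 + (2 + 40))² = (-92 + 42)² = (-50)² = 2500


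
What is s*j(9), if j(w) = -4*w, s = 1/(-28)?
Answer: 9/7 ≈ 1.2857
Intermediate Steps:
s = -1/28 ≈ -0.035714
s*j(9) = -(-1)*9/7 = -1/28*(-36) = 9/7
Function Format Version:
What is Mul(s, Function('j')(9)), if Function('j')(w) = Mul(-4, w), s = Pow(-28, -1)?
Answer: Rational(9, 7) ≈ 1.2857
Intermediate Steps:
s = Rational(-1, 28) ≈ -0.035714
Mul(s, Function('j')(9)) = Mul(Rational(-1, 28), Mul(-4, 9)) = Mul(Rational(-1, 28), -36) = Rational(9, 7)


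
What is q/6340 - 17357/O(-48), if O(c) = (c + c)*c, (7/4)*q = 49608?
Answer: 36017749/51125760 ≈ 0.70449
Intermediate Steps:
q = 198432/7 (q = (4/7)*49608 = 198432/7 ≈ 28347.)
O(c) = 2*c² (O(c) = (2*c)*c = 2*c²)
q/6340 - 17357/O(-48) = (198432/7)/6340 - 17357/(2*(-48)²) = (198432/7)*(1/6340) - 17357/(2*2304) = 49608/11095 - 17357/4608 = 36017749/51125760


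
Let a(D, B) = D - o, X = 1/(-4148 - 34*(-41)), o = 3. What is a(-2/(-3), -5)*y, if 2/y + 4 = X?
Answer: 12852/11017 ≈ 1.1666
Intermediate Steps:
X = -1/2754 (X = 1/(-4148 + 1394) = 1/(-2754) = -1/2754 ≈ -0.00036311)
y = -5508/11017 (y = 2/(-4 - 1/2754) = 2/(-11017/2754) = 2*(-2754/11017) = -5508/11017 ≈ -0.49995)
a(D, B) = -3 + D (a(D, B) = D - 1*3 = D - 3 = -3 + D)
a(-2/(-3), -5)*y = (-3 - 2/(-3))*(-5508/11017) = (-3 - 2*(-⅓))*(-5508/11017) = (-3 + ⅔)*(-5508/11017) = -7/3*(-5508/11017) = 12852/11017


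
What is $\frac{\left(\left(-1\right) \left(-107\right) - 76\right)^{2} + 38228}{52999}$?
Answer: $\frac{39189}{52999} \approx 0.73943$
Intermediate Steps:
$\frac{\left(\left(-1\right) \left(-107\right) - 76\right)^{2} + 38228}{52999} = \left(\left(107 - 76\right)^{2} + 38228\right) \frac{1}{52999} = \left(31^{2} + 38228\right) \frac{1}{52999} = \left(961 + 38228\right) \frac{1}{52999} = 39189 \cdot \frac{1}{52999} = \frac{39189}{52999}$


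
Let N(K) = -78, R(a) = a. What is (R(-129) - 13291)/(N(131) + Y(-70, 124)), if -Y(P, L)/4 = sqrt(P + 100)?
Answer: 87230/467 - 13420*sqrt(30)/1401 ≈ 134.32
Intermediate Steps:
Y(P, L) = -4*sqrt(100 + P) (Y(P, L) = -4*sqrt(P + 100) = -4*sqrt(100 + P))
(R(-129) - 13291)/(N(131) + Y(-70, 124)) = (-129 - 13291)/(-78 - 4*sqrt(100 - 70)) = -13420/(-78 - 4*sqrt(30))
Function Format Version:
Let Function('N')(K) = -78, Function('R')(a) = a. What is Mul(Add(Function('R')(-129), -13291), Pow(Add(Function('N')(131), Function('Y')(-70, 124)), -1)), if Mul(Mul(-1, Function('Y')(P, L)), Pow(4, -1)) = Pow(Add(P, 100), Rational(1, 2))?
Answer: Add(Rational(87230, 467), Mul(Rational(-13420, 1401), Pow(30, Rational(1, 2)))) ≈ 134.32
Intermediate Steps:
Function('Y')(P, L) = Mul(-4, Pow(Add(100, P), Rational(1, 2))) (Function('Y')(P, L) = Mul(-4, Pow(Add(P, 100), Rational(1, 2))) = Mul(-4, Pow(Add(100, P), Rational(1, 2))))
Mul(Add(Function('R')(-129), -13291), Pow(Add(Function('N')(131), Function('Y')(-70, 124)), -1)) = Mul(Add(-129, -13291), Pow(Add(-78, Mul(-4, Pow(Add(100, -70), Rational(1, 2)))), -1)) = Mul(-13420, Pow(Add(-78, Mul(-4, Pow(30, Rational(1, 2)))), -1))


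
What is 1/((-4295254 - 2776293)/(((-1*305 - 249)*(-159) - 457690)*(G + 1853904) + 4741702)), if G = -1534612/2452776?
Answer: 210081908086853752/2168115095559 ≈ 96896.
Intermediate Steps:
G = -383653/613194 (G = -1534612*1/2452776 = -383653/613194 ≈ -0.62566)
1/((-4295254 - 2776293)/(((-1*305 - 249)*(-159) - 457690)*(G + 1853904) + 4741702)) = 1/((-4295254 - 2776293)/(((-1*305 - 249)*(-159) - 457690)*(-383653/613194 + 1853904) + 4741702)) = 1/(-7071547/(((-305 - 249)*(-159) - 457690)*(1136802425723/613194) + 4741702)) = 1/(-7071547/((-554*(-159) - 457690)*(1136802425723/613194) + 4741702)) = 1/(-7071547/((88086 - 457690)*(1136802425723/613194) + 4741702)) = 1/(-7071547/(-369604*1136802425723/613194 + 4741702)) = 1/(-7071547/(-210083361878461846/306597 + 4741702)) = 1/(-7071547/(-210081908086853752/306597)) = 1/(-7071547*(-306597/210081908086853752)) = 1/(2168115095559/210081908086853752) = 210081908086853752/2168115095559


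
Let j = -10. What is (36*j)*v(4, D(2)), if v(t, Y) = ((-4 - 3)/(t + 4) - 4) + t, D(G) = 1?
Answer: 315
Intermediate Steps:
v(t, Y) = -4 + t - 7/(4 + t) (v(t, Y) = (-7/(4 + t) - 4) + t = (-4 - 7/(4 + t)) + t = -4 + t - 7/(4 + t))
(36*j)*v(4, D(2)) = (36*(-10))*((-23 + 4**2)/(4 + 4)) = -360*(-23 + 16)/8 = -45*(-7) = -360*(-7/8) = 315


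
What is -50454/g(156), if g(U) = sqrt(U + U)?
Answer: -8409*sqrt(78)/26 ≈ -2856.4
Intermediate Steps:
g(U) = sqrt(2)*sqrt(U) (g(U) = sqrt(2*U) = sqrt(2)*sqrt(U))
-50454/g(156) = -50454*sqrt(78)/156 = -8409*sqrt(78)/26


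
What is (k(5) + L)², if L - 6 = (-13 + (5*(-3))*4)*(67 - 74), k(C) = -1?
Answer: 266256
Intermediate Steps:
L = 517 (L = 6 + (-13 + (5*(-3))*4)*(67 - 74) = 6 + (-13 - 15*4)*(-7) = 6 + (-13 - 60)*(-7) = 6 - 73*(-7) = 6 + 511 = 517)
(k(5) + L)² = (-1 + 517)² = 516² = 266256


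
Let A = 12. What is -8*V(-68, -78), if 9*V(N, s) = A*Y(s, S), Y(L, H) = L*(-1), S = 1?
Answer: -832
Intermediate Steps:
Y(L, H) = -L
V(N, s) = -4*s/3 (V(N, s) = (12*(-s))/9 = (-12*s)/9 = -4*s/3)
-8*V(-68, -78) = -(-32)*(-78)/3 = -8*104 = -832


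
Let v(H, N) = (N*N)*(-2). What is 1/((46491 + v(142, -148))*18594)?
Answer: 1/49887702 ≈ 2.0045e-8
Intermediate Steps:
v(H, N) = -2*N² (v(H, N) = N²*(-2) = -2*N²)
1/((46491 + v(142, -148))*18594) = 1/((46491 - 2*(-148)²)*18594) = (1/18594)/(46491 - 2*21904) = (1/18594)/(46491 - 43808) = (1/18594)/2683 = (1/2683)*(1/18594) = 1/49887702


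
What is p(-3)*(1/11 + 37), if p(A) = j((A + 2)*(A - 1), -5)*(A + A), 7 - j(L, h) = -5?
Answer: -29376/11 ≈ -2670.5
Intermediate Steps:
j(L, h) = 12 (j(L, h) = 7 - 1*(-5) = 7 + 5 = 12)
p(A) = 24*A (p(A) = 12*(A + A) = 12*(2*A) = 24*A)
p(-3)*(1/11 + 37) = (24*(-3))*(1/11 + 37) = -72*(1/11 + 37) = -72*408/11 = -29376/11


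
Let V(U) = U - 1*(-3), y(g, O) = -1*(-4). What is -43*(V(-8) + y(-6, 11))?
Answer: 43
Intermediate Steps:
y(g, O) = 4
V(U) = 3 + U (V(U) = U + 3 = 3 + U)
-43*(V(-8) + y(-6, 11)) = -43*((3 - 8) + 4) = -43*(-5 + 4) = -43*(-1) = 43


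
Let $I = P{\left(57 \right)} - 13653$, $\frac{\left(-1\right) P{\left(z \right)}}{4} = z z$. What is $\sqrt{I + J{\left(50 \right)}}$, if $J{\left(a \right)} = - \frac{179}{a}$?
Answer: $\frac{i \sqrt{2665258}}{10} \approx 163.26 i$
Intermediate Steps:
$P{\left(z \right)} = - 4 z^{2}$ ($P{\left(z \right)} = - 4 z z = - 4 z^{2}$)
$I = -26649$ ($I = - 4 \cdot 57^{2} - 13653 = \left(-4\right) 3249 - 13653 = -12996 - 13653 = -26649$)
$\sqrt{I + J{\left(50 \right)}} = \sqrt{-26649 - \frac{179}{50}} = \sqrt{- \frac{1332629}{50}} = \frac{i \sqrt{2665258}}{10}$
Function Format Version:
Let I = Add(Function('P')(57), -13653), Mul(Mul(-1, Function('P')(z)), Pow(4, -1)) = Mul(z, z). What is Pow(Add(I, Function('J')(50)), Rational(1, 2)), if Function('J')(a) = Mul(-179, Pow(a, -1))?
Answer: Mul(Rational(1, 10), I, Pow(2665258, Rational(1, 2))) ≈ Mul(163.26, I)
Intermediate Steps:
Function('P')(z) = Mul(-4, Pow(z, 2)) (Function('P')(z) = Mul(-4, Mul(z, z)) = Mul(-4, Pow(z, 2)))
I = -26649 (I = Add(Mul(-4, Pow(57, 2)), -13653) = Add(Mul(-4, 3249), -13653) = Add(-12996, -13653) = -26649)
Pow(Add(I, Function('J')(50)), Rational(1, 2)) = Pow(Add(-26649, Mul(-179, Pow(50, -1))), Rational(1, 2)) = Pow(Add(-26649, Mul(-179, Rational(1, 50))), Rational(1, 2)) = Pow(Add(-26649, Rational(-179, 50)), Rational(1, 2)) = Pow(Rational(-1332629, 50), Rational(1, 2)) = Mul(Rational(1, 10), I, Pow(2665258, Rational(1, 2)))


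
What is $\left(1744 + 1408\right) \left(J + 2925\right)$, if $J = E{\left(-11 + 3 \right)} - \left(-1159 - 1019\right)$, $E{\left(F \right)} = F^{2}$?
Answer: $16286384$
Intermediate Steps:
$J = 2242$ ($J = \left(-11 + 3\right)^{2} - \left(-1159 - 1019\right) = \left(-8\right)^{2} - -2178 = 64 + 2178 = 2242$)
$\left(1744 + 1408\right) \left(J + 2925\right) = \left(1744 + 1408\right) \left(2242 + 2925\right) = 3152 \cdot 5167 = 16286384$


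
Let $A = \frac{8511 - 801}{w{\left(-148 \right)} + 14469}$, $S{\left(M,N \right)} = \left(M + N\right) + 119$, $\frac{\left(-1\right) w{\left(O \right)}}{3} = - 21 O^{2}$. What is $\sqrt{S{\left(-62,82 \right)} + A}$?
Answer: $\frac{\sqrt{30031525621601}}{464807} \approx 11.79$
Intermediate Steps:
$w{\left(O \right)} = 63 O^{2}$ ($w{\left(O \right)} = - 3 \left(- 21 O^{2}\right) = 63 O^{2}$)
$S{\left(M,N \right)} = 119 + M + N$
$A = \frac{2570}{464807}$ ($A = \frac{8511 - 801}{63 \left(-148\right)^{2} + 14469} = \frac{7710}{63 \cdot 21904 + 14469} = \frac{7710}{1379952 + 14469} = \frac{7710}{1394421} = 7710 \cdot \frac{1}{1394421} = \frac{2570}{464807} \approx 0.0055292$)
$\sqrt{S{\left(-62,82 \right)} + A} = \sqrt{\left(119 - 62 + 82\right) + \frac{2570}{464807}} = \sqrt{139 + \frac{2570}{464807}} = \sqrt{\frac{64610743}{464807}} = \frac{\sqrt{30031525621601}}{464807}$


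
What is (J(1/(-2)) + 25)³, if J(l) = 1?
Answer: 17576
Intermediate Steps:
(J(1/(-2)) + 25)³ = (1 + 25)³ = 26³ = 17576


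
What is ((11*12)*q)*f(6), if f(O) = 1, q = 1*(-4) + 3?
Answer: -132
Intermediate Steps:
q = -1 (q = -4 + 3 = -1)
((11*12)*q)*f(6) = ((11*12)*(-1))*1 = (132*(-1))*1 = -132*1 = -132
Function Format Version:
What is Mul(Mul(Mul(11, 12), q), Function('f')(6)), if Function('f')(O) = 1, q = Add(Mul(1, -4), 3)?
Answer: -132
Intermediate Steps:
q = -1 (q = Add(-4, 3) = -1)
Mul(Mul(Mul(11, 12), q), Function('f')(6)) = Mul(Mul(Mul(11, 12), -1), 1) = Mul(Mul(132, -1), 1) = Mul(-132, 1) = -132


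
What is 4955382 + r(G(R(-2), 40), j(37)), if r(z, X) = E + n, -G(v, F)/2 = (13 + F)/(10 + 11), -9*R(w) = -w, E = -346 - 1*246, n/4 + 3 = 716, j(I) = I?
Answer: 4957642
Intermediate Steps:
n = 2852 (n = -12 + 4*716 = -12 + 2864 = 2852)
E = -592 (E = -346 - 246 = -592)
R(w) = w/9 (R(w) = -(-1)*w/9 = w/9)
G(v, F) = -26/21 - 2*F/21 (G(v, F) = -2*(13 + F)/(10 + 11) = -2*(13 + F)/21 = -2*(13/21 + F/21) = -26/21 - 2*F/21)
r(z, X) = 2260 (r(z, X) = -592 + 2852 = 2260)
4955382 + r(G(R(-2), 40), j(37)) = 4955382 + 2260 = 4957642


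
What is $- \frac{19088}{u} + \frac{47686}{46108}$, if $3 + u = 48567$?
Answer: $\frac{179464175}{279898614} \approx 0.64118$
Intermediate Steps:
$u = 48564$ ($u = -3 + 48567 = 48564$)
$- \frac{19088}{u} + \frac{47686}{46108} = - \frac{19088}{48564} + \frac{47686}{46108} = \left(-19088\right) \frac{1}{48564} + 47686 \cdot \frac{1}{46108} = - \frac{4772}{12141} + \frac{23843}{23054} = \frac{179464175}{279898614}$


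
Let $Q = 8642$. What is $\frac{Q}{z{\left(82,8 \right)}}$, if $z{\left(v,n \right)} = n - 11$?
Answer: $- \frac{8642}{3} \approx -2880.7$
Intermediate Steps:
$z{\left(v,n \right)} = -11 + n$ ($z{\left(v,n \right)} = n - 11 = -11 + n$)
$\frac{Q}{z{\left(82,8 \right)}} = \frac{8642}{-11 + 8} = \frac{8642}{-3} = 8642 \left(- \frac{1}{3}\right) = - \frac{8642}{3}$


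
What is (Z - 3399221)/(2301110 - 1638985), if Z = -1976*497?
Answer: -4381293/662125 ≈ -6.6170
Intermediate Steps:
Z = -982072
(Z - 3399221)/(2301110 - 1638985) = (-982072 - 3399221)/(2301110 - 1638985) = -4381293/662125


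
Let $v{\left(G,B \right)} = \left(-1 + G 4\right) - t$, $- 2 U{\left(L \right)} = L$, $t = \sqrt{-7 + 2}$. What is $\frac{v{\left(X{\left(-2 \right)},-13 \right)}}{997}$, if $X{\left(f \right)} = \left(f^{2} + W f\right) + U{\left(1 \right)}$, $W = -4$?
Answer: $\frac{45}{997} - \frac{i \sqrt{5}}{997} \approx 0.045135 - 0.0022428 i$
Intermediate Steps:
$t = i \sqrt{5}$ ($t = \sqrt{-5} = i \sqrt{5} \approx 2.2361 i$)
$U{\left(L \right)} = - \frac{L}{2}$
$X{\left(f \right)} = - \frac{1}{2} + f^{2} - 4 f$ ($X{\left(f \right)} = \left(f^{2} - 4 f\right) - \frac{1}{2} = - \frac{1}{2} + f^{2} - 4 f$)
$v{\left(G,B \right)} = -1 + 4 G - i \sqrt{5}$ ($v{\left(G,B \right)} = \left(-1 + G 4\right) - i \sqrt{5} = \left(-1 + 4 G\right) - i \sqrt{5} = -1 + 4 G - i \sqrt{5}$)
$\frac{v{\left(X{\left(-2 \right)},-13 \right)}}{997} = \frac{-1 + 4 \left(- \frac{1}{2} + \left(-2\right)^{2} - -8\right) - i \sqrt{5}}{997} = \left(-1 + 4 \left(- \frac{1}{2} + 4 + 8\right) - i \sqrt{5}\right) \frac{1}{997} = \left(-1 + 4 \cdot \frac{23}{2} - i \sqrt{5}\right) \frac{1}{997} = \left(-1 + 46 - i \sqrt{5}\right) \frac{1}{997} = \left(45 - i \sqrt{5}\right) \frac{1}{997} = \frac{45}{997} - \frac{i \sqrt{5}}{997}$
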